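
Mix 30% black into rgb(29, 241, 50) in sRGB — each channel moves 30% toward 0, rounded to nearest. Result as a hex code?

A 30% shade moves each channel 30% toward 0:
  R: 29 − 8.7 = 20.3 → 20
  G: 241 + 0.3×(0−241) = 241 − 72.3 = 168.7 → 169
  B: 50 − 15 = 35 → 35
rgb(20, 169, 35) = #14A923.

#14A923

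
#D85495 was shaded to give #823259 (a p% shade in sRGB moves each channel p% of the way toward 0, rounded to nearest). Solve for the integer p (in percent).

#D85495 is rgb(216, 84, 149); #823259 is rgb(130, 50, 89).
On the R channel (widest range): 130 ≈ 216 + (p/100)(0 − 216), so p ≈ 100×(130 − 216)/(0 − 216) = -8600/-216 = 39.81.
p = 40 reproduces all three channels after rounding.

40%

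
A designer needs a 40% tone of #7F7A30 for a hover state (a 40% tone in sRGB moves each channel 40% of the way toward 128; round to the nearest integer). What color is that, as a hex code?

#7F7C50

#7F7A30 is rgb(127, 122, 48).
Lerp each channel 40% toward 128:
  R: 127 + 0.4 = 127.4 → 127
  G: 122 + 2.4 = 124.4 → 124
  B: 48 + 32 = 80 → 80
rgb(127, 124, 80) = #7F7C50.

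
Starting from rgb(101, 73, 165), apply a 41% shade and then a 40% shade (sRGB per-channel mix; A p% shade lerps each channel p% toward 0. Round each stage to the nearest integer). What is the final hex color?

#241a3a

A 41% shade moves each channel 41% toward 0:
  R: 101 + 0.41×(0−101) = 101 − 41.41 = 59.59 → 60
  G: 73 − 29.93 = 43.07 → 43
  B: 165 + 0.41×(0−165) = 165 − 67.65 = 97.35 → 97
After the shade: rgb(60, 43, 97) = #3c2b61.
Per channel, c → c + 0.4(0 − c):
  R: 60 − 24 = 36 → 36
  G: 43 + 0.4×(0−43) = 43 − 17.2 = 25.8 → 26
  B: 97 + 0.4×(0−97) = 97 − 38.8 = 58.2 → 58
rgb(36, 26, 58) = #241a3a.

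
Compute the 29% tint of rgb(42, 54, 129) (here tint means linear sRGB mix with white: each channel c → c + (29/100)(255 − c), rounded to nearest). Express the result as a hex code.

#6870A6

Per channel, c → c + 0.29(255 − c):
  R: 42 + 0.29×(255−42) = 42 + 61.77 = 103.77 → 104
  G: 54 + 58.29 = 112.29 → 112
  B: 129 + 0.29×(255−129) = 129 + 36.54 = 165.54 → 166
rgb(104, 112, 166) = #6870A6.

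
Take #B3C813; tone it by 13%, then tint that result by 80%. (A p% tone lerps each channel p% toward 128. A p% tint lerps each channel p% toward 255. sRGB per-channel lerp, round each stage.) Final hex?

#B3C813 is rgb(179, 200, 19).
Per channel, c → c + 0.13(128 − c):
  R: 179 − 6.63 = 172.37 → 172
  G: 200 + 0.13×(128−200) = 200 − 9.36 = 190.64 → 191
  B: 19 + 14.17 = 33.17 → 33
After the tone: rgb(172, 191, 33) = #ACBF21.
Lerp each channel 80% toward 255:
  R: 172 + 0.8×(255−172) = 172 + 66.4 = 238.4 → 238
  G: 191 + 51.2 = 242.2 → 242
  B: 33 + 0.8×(255−33) = 33 + 177.6 = 210.6 → 211
rgb(238, 242, 211) = #EEF2D3.

#EEF2D3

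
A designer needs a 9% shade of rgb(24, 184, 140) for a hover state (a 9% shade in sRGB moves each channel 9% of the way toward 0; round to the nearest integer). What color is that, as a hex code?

#16A77F

Lerp each channel 9% toward 0:
  R: 24 + 0.09×(0−24) = 24 − 2.16 = 21.84 → 22
  G: 184 − 16.56 = 167.44 → 167
  B: 140 + 0.09×(0−140) = 140 − 12.6 = 127.4 → 127
rgb(22, 167, 127) = #16A77F.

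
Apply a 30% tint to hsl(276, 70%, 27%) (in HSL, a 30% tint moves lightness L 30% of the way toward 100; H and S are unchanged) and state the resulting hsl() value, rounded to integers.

hsl(276, 70%, 49%)

L moves 30% from 27 toward 100: 27 + 21.9 = 48.9 → 49.
H and S are unchanged.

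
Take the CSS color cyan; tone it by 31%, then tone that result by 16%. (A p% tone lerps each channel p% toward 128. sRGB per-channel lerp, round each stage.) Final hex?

CSS cyan is rgb(0, 255, 255).
Lerp each channel 31% toward 128:
  R: 0 + 0.31×(128−0) = 0 + 39.68 = 39.68 → 40
  G: 255 + 0.31×(128−255) = 255 − 39.37 = 215.63 → 216
  B: 255 + 0.31×(128−255) = 255 − 39.37 = 215.63 → 216
After the tone: rgb(40, 216, 216) = #28d8d8.
Lerp each channel 16% toward 128:
  R: 40 + 0.16×(128−40) = 40 + 14.08 = 54.08 → 54
  G: 216 + 0.16×(128−216) = 216 − 14.08 = 201.92 → 202
  B: 216 + 0.16×(128−216) = 216 − 14.08 = 201.92 → 202
rgb(54, 202, 202) = #36caca.

#36caca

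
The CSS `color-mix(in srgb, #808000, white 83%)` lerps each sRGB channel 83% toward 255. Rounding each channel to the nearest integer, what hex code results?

#E9E9D4

#808000 is rgb(128, 128, 0).
Lerp each channel 83% toward 255:
  R: 128 + 105.41 = 233.41 → 233
  G: 128 + 0.83×(255−128) = 128 + 105.41 = 233.41 → 233
  B: 0 + 0.83×(255−0) = 0 + 211.65 = 211.65 → 212
rgb(233, 233, 212) = #E9E9D4.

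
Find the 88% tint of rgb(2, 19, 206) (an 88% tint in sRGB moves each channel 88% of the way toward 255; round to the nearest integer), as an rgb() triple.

rgb(225, 227, 249)

An 88% tint moves each channel 88% toward 255:
  R: 2 + 0.88×(255−2) = 2 + 222.64 = 224.64 → 225
  G: 19 + 0.88×(255−19) = 19 + 207.68 = 226.68 → 227
  B: 206 + 0.88×(255−206) = 206 + 43.12 = 249.12 → 249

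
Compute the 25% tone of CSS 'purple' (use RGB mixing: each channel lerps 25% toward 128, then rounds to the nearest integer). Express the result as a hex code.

CSS purple is rgb(128, 0, 128).
Per channel, c → c + 0.25(128 − c):
  R: 128 + 0.25×(128−128) = 128 + 0 = 128 → 128
  G: 0 + 0.25×(128−0) = 0 + 32 = 32 → 32
  B: 128 + 0.25×(128−128) = 128 + 0 = 128 → 128
rgb(128, 32, 128) = #802080.

#802080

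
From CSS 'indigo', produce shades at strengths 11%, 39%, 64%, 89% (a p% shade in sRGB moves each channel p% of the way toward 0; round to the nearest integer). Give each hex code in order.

CSS indigo is rgb(75, 0, 130).
11%: (75 − 8.25 = 66.75→67, 0→0, 130 − 14.3 = 115.7→116) → #430074
39%: (75 − 29.25 = 45.75→46, 0→0, 130 − 50.7 = 79.3→79) → #2E004F
64%: (75 − 48 = 27→27, 0→0, 130 − 83.2 = 46.8→47) → #1B002F
89%: (75 − 66.75 = 8.25→8, 0→0, 130 − 115.7 = 14.3→14) → #08000E

#430074, #2E004F, #1B002F, #08000E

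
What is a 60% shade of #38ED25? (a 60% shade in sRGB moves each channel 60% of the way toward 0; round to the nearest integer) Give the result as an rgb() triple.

#38ED25 is rgb(56, 237, 37).
Per channel, c → c + 0.6(0 − c):
  R: 56 − 33.6 = 22.4 → 22
  G: 237 − 142.2 = 94.8 → 95
  B: 37 + 0.6×(0−37) = 37 − 22.2 = 14.8 → 15

rgb(22, 95, 15)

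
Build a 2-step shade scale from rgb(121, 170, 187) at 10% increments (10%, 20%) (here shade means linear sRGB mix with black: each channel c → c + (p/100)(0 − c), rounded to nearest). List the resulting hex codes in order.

10%: (121 − 12.1 = 108.9→109, 170 − 17 = 153→153, 187 − 18.7 = 168.3→168) → #6d99a8
20%: (121 − 24.2 = 96.8→97, 170 − 34 = 136→136, 187 − 37.4 = 149.6→150) → #618896

#6d99a8, #618896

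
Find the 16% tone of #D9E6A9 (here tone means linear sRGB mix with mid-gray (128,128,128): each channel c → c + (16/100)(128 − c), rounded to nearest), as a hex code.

#D9E6A9 is rgb(217, 230, 169).
Lerp each channel 16% toward 128:
  R: 217 + 0.16×(128−217) = 217 − 14.24 = 202.76 → 203
  G: 230 + 0.16×(128−230) = 230 − 16.32 = 213.68 → 214
  B: 169 + 0.16×(128−169) = 169 − 6.56 = 162.44 → 162
rgb(203, 214, 162) = #CBD6A2.

#CBD6A2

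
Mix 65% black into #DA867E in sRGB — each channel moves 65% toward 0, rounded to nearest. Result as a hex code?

#DA867E is rgb(218, 134, 126).
A 65% shade moves each channel 65% toward 0:
  R: 218 + 0.65×(0−218) = 218 − 141.7 = 76.3 → 76
  G: 134 − 87.1 = 46.9 → 47
  B: 126 − 81.9 = 44.1 → 44
rgb(76, 47, 44) = #4C2F2C.

#4C2F2C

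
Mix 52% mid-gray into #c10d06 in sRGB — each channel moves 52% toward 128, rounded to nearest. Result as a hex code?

#c10d06 is rgb(193, 13, 6).
Lerp each channel 52% toward 128:
  R: 193 + 0.52×(128−193) = 193 − 33.8 = 159.2 → 159
  G: 13 + 0.52×(128−13) = 13 + 59.8 = 72.8 → 73
  B: 6 + 63.44 = 69.44 → 69
rgb(159, 73, 69) = #9f4945.

#9f4945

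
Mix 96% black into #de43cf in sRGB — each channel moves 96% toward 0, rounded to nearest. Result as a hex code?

#090308

#de43cf is rgb(222, 67, 207).
A 96% shade moves each channel 96% toward 0:
  R: 222 + 0.96×(0−222) = 222 − 213.12 = 8.88 → 9
  G: 67 + 0.96×(0−67) = 67 − 64.32 = 2.68 → 3
  B: 207 − 198.72 = 8.28 → 8
rgb(9, 3, 8) = #090308.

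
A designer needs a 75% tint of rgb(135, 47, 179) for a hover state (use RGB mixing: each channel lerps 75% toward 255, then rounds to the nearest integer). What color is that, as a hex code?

Lerp each channel 75% toward 255:
  R: 135 + 0.75×(255−135) = 135 + 90 = 225 → 225
  G: 47 + 0.75×(255−47) = 47 + 156 = 203 → 203
  B: 179 + 0.75×(255−179) = 179 + 57 = 236 → 236
rgb(225, 203, 236) = #E1CBEC.

#E1CBEC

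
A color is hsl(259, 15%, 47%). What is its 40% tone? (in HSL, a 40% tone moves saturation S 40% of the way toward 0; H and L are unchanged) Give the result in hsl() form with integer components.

hsl(259, 9%, 47%)

S moves 40% from 15 toward 0: 15 − 6 = 9 → 9.
H and L are unchanged.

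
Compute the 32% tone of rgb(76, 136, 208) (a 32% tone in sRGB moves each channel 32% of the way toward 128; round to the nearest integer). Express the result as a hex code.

#5D85B6

A 32% tone moves each channel 32% toward 128:
  R: 76 + 0.32×(128−76) = 76 + 16.64 = 92.64 → 93
  G: 136 + 0.32×(128−136) = 136 − 2.56 = 133.44 → 133
  B: 208 + 0.32×(128−208) = 208 − 25.6 = 182.4 → 182
rgb(93, 133, 182) = #5D85B6.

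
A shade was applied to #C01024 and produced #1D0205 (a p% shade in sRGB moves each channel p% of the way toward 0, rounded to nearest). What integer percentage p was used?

85%

#C01024 is rgb(192, 16, 36); #1D0205 is rgb(29, 2, 5).
On the R channel (widest range): 29 ≈ 192 + (p/100)(0 − 192), so p ≈ 100×(29 − 192)/(0 − 192) = -16300/-192 = 84.90.
p = 85 reproduces all three channels after rounding.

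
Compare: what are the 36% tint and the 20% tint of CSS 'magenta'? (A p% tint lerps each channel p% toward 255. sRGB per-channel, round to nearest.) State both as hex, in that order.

#ff5cff, #ff33ff

CSS magenta is rgb(255, 0, 255).
36% tint:
  R: 255 + 0.36×(255−255) = 255 + 0 = 255 → 255
  G: 0 + 91.8 = 91.8 → 92
  B: 255 + 0.36×(255−255) = 255 + 0 = 255 → 255
  → #ff5cff
20% tint:
  R: 255 + 0.2×(255−255) = 255 + 0 = 255 → 255
  G: 0 + 51 = 51 → 51
  B: 255 + 0.2×(255−255) = 255 + 0 = 255 → 255
  → #ff33ff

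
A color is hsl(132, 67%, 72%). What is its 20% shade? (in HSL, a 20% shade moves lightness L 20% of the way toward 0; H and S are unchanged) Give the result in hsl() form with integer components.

L moves 20% from 72 toward 0: 72 − 14.4 = 57.6 → 58.
H and S are unchanged.

hsl(132, 67%, 58%)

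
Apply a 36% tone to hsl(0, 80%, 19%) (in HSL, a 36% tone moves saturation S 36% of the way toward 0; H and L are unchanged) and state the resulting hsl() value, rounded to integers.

hsl(0, 51%, 19%)

S moves 36% from 80 toward 0: 80 − 28.8 = 51.2 → 51.
H and L are unchanged.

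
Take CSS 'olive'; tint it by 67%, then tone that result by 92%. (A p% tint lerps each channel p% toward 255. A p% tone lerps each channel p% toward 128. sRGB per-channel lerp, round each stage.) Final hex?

CSS olive is rgb(128, 128, 0).
Per channel, c → c + 0.67(255 − c):
  R: 128 + 85.09 = 213.09 → 213
  G: 128 + 0.67×(255−128) = 128 + 85.09 = 213.09 → 213
  B: 0 + 0.67×(255−0) = 0 + 170.85 = 170.85 → 171
After the tint: rgb(213, 213, 171) = #d5d5ab.
A 92% tone moves each channel 92% toward 128:
  R: 213 + 0.92×(128−213) = 213 − 78.2 = 134.8 → 135
  G: 213 + 0.92×(128−213) = 213 − 78.2 = 134.8 → 135
  B: 171 + 0.92×(128−171) = 171 − 39.56 = 131.44 → 131
rgb(135, 135, 131) = #878783.

#878783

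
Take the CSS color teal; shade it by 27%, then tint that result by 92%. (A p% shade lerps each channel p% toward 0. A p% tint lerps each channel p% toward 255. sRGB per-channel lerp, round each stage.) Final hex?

CSS teal is rgb(0, 128, 128).
Per channel, c → c + 0.27(0 − c):
  R: 0 + 0.27×(0−0) = 0 + 0 = 0 → 0
  G: 128 − 34.56 = 93.44 → 93
  B: 128 + 0.27×(0−128) = 128 − 34.56 = 93.44 → 93
After the shade: rgb(0, 93, 93) = #005d5d.
Per channel, c → c + 0.92(255 − c):
  R: 0 + 234.6 = 234.6 → 235
  G: 93 + 0.92×(255−93) = 93 + 149.04 = 242.04 → 242
  B: 93 + 149.04 = 242.04 → 242
rgb(235, 242, 242) = #ebf2f2.

#ebf2f2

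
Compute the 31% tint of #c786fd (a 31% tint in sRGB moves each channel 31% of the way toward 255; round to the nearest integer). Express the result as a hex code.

#c786fd is rgb(199, 134, 253).
Lerp each channel 31% toward 255:
  R: 199 + 0.31×(255−199) = 199 + 17.36 = 216.36 → 216
  G: 134 + 0.31×(255−134) = 134 + 37.51 = 171.51 → 172
  B: 253 + 0.31×(255−253) = 253 + 0.62 = 253.62 → 254
rgb(216, 172, 254) = #d8acfe.

#d8acfe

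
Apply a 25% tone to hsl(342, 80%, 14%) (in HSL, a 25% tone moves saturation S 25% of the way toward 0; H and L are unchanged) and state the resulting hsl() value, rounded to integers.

hsl(342, 60%, 14%)

S moves 25% from 80 toward 0: 80 − 20 = 60 → 60.
H and L are unchanged.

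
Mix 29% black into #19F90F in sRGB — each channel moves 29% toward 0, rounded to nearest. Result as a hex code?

#12B10B

#19F90F is rgb(25, 249, 15).
Per channel, c → c + 0.29(0 − c):
  R: 25 + 0.29×(0−25) = 25 − 7.25 = 17.75 → 18
  G: 249 + 0.29×(0−249) = 249 − 72.21 = 176.79 → 177
  B: 15 + 0.29×(0−15) = 15 − 4.35 = 10.65 → 11
rgb(18, 177, 11) = #12B10B.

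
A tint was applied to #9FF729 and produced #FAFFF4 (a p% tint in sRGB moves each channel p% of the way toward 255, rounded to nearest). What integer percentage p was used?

95%

#9FF729 is rgb(159, 247, 41); #FAFFF4 is rgb(250, 255, 244).
On the B channel (widest range): 244 ≈ 41 + (p/100)(255 − 41), so p ≈ 100×(244 − 41)/(255 − 41) = 20300/214 = 94.86.
p = 95 reproduces all three channels after rounding.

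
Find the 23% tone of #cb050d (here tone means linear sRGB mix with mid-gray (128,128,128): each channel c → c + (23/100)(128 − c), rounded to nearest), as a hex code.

#ba2127

#cb050d is rgb(203, 5, 13).
A 23% tone moves each channel 23% toward 128:
  R: 203 + 0.23×(128−203) = 203 − 17.25 = 185.75 → 186
  G: 5 + 0.23×(128−5) = 5 + 28.29 = 33.29 → 33
  B: 13 + 0.23×(128−13) = 13 + 26.45 = 39.45 → 39
rgb(186, 33, 39) = #ba2127.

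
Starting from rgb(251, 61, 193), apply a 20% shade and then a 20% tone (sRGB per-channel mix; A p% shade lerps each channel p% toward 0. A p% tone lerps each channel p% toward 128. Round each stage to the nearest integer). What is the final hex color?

Lerp each channel 20% toward 0:
  R: 251 + 0.2×(0−251) = 251 − 50.2 = 200.8 → 201
  G: 61 − 12.2 = 48.8 → 49
  B: 193 − 38.6 = 154.4 → 154
After the shade: rgb(201, 49, 154) = #c9319a.
A 20% tone moves each channel 20% toward 128:
  R: 201 − 14.6 = 186.4 → 186
  G: 49 + 0.2×(128−49) = 49 + 15.8 = 64.8 → 65
  B: 154 − 5.2 = 148.8 → 149
rgb(186, 65, 149) = #ba4195.

#ba4195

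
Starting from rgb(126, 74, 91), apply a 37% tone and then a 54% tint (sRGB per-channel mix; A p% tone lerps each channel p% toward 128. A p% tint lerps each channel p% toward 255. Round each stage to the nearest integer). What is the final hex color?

#C4B5BA

A 37% tone moves each channel 37% toward 128:
  R: 126 + 0.74 = 126.74 → 127
  G: 74 + 0.37×(128−74) = 74 + 19.98 = 93.98 → 94
  B: 91 + 0.37×(128−91) = 91 + 13.69 = 104.69 → 105
After the tone: rgb(127, 94, 105) = #7F5E69.
Lerp each channel 54% toward 255:
  R: 127 + 0.54×(255−127) = 127 + 69.12 = 196.12 → 196
  G: 94 + 86.94 = 180.94 → 181
  B: 105 + 0.54×(255−105) = 105 + 81 = 186 → 186
rgb(196, 181, 186) = #C4B5BA.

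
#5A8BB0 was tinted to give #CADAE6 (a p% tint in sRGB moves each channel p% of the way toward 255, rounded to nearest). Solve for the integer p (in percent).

68%

#5A8BB0 is rgb(90, 139, 176); #CADAE6 is rgb(202, 218, 230).
On the R channel (widest range): 202 ≈ 90 + (p/100)(255 − 90), so p ≈ 100×(202 − 90)/(255 − 90) = 11200/165 = 67.88.
p = 68 reproduces all three channels after rounding.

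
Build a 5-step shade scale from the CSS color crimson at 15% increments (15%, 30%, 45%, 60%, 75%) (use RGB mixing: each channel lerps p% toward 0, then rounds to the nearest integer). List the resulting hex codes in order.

CSS crimson is rgb(220, 20, 60).
15%: (220 − 33 = 187→187, 20 − 3 = 17→17, 60 − 9 = 51→51) → #BB1133
30%: (220 − 66 = 154→154, 20 − 6 = 14→14, 60 − 18 = 42→42) → #9A0E2A
45%: (220 − 99 = 121→121, 20 − 9 = 11→11, 60 − 27 = 33→33) → #790B21
60%: (220 − 132 = 88→88, 20 − 12 = 8→8, 60 − 36 = 24→24) → #580818
75%: (220 − 165 = 55→55, 20 − 15 = 5→5, 60 − 45 = 15→15) → #37050F

#BB1133, #9A0E2A, #790B21, #580818, #37050F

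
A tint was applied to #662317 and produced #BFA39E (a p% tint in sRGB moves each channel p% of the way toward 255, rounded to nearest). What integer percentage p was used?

58%

#662317 is rgb(102, 35, 23); #BFA39E is rgb(191, 163, 158).
On the B channel (widest range): 158 ≈ 23 + (p/100)(255 − 23), so p ≈ 100×(158 − 23)/(255 − 23) = 13500/232 = 58.19.
p = 58 reproduces all three channels after rounding.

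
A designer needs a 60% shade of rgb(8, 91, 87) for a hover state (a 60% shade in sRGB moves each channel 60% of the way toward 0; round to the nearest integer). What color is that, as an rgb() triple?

Lerp each channel 60% toward 0:
  R: 8 + 0.6×(0−8) = 8 − 4.8 = 3.2 → 3
  G: 91 − 54.6 = 36.4 → 36
  B: 87 + 0.6×(0−87) = 87 − 52.2 = 34.8 → 35

rgb(3, 36, 35)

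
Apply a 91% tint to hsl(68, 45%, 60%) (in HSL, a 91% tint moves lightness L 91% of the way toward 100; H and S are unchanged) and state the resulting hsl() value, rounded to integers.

hsl(68, 45%, 96%)

L moves 91% from 60 toward 100: 60 + 36.4 = 96.4 → 96.
H and S are unchanged.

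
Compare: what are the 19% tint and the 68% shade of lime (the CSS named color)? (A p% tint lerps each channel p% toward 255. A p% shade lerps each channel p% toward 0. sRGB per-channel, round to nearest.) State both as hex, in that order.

CSS lime is rgb(0, 255, 0).
19% tint:
  R: 0 + 48.45 = 48.45 → 48
  G: 255 + 0.19×(255−255) = 255 + 0 = 255 → 255
  B: 0 + 48.45 = 48.45 → 48
  → #30FF30
68% shade:
  R: 0 + 0 = 0 → 0
  G: 255 + 0.68×(0−255) = 255 − 173.4 = 81.6 → 82
  B: 0 + 0 = 0 → 0
  → #005200

#30FF30, #005200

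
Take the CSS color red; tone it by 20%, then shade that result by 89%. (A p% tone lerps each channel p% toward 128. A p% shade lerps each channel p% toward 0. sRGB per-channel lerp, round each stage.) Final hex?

CSS red is rgb(255, 0, 0).
Per channel, c → c + 0.2(128 − c):
  R: 255 + 0.2×(128−255) = 255 − 25.4 = 229.6 → 230
  G: 0 + 0.2×(128−0) = 0 + 25.6 = 25.6 → 26
  B: 0 + 0.2×(128−0) = 0 + 25.6 = 25.6 → 26
After the tone: rgb(230, 26, 26) = #e61a1a.
Lerp each channel 89% toward 0:
  R: 230 + 0.89×(0−230) = 230 − 204.7 = 25.3 → 25
  G: 26 − 23.14 = 2.86 → 3
  B: 26 − 23.14 = 2.86 → 3
rgb(25, 3, 3) = #190303.

#190303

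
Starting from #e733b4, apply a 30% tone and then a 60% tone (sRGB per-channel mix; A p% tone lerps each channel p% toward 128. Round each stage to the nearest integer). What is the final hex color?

#9d6a8e

#e733b4 is rgb(231, 51, 180).
Per channel, c → c + 0.3(128 − c):
  R: 231 + 0.3×(128−231) = 231 − 30.9 = 200.1 → 200
  G: 51 + 0.3×(128−51) = 51 + 23.1 = 74.1 → 74
  B: 180 + 0.3×(128−180) = 180 − 15.6 = 164.4 → 164
After the tone: rgb(200, 74, 164) = #c84aa4.
A 60% tone moves each channel 60% toward 128:
  R: 200 − 43.2 = 156.8 → 157
  G: 74 + 32.4 = 106.4 → 106
  B: 164 + 0.6×(128−164) = 164 − 21.6 = 142.4 → 142
rgb(157, 106, 142) = #9d6a8e.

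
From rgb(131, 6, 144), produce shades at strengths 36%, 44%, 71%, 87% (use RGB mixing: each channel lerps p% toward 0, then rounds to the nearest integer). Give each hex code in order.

36%: (131 − 47.16 = 83.84→84, 6 − 2.16 = 3.84→4, 144 − 51.84 = 92.16→92) → #54045C
44%: (131 − 57.64 = 73.36→73, 6 − 2.64 = 3.36→3, 144 − 63.36 = 80.64→81) → #490351
71%: (131 − 93.01 = 37.99→38, 6 − 4.26 = 1.74→2, 144 − 102.24 = 41.76→42) → #26022A
87%: (131 − 113.97 = 17.03→17, 6 − 5.22 = 0.78→1, 144 − 125.28 = 18.72→19) → #110113

#54045C, #490351, #26022A, #110113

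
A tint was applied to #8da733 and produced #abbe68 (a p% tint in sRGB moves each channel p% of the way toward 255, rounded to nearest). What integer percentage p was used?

26%

#8da733 is rgb(141, 167, 51); #abbe68 is rgb(171, 190, 104).
On the B channel (widest range): 104 ≈ 51 + (p/100)(255 − 51), so p ≈ 100×(104 − 51)/(255 − 51) = 5300/204 = 25.98.
p = 26 reproduces all three channels after rounding.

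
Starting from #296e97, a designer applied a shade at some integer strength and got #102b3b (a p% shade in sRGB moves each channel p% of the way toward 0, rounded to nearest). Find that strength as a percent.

#296e97 is rgb(41, 110, 151); #102b3b is rgb(16, 43, 59).
On the B channel (widest range): 59 ≈ 151 + (p/100)(0 − 151), so p ≈ 100×(59 − 151)/(0 − 151) = -9200/-151 = 60.93.
p = 61 reproduces all three channels after rounding.

61%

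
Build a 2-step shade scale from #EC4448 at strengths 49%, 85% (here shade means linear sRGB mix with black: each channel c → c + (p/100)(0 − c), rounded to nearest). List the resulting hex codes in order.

#EC4448 is rgb(236, 68, 72).
49%: (236 − 115.64 = 120.36→120, 68 − 33.32 = 34.68→35, 72 − 35.28 = 36.72→37) → #782325
85%: (236 − 200.6 = 35.4→35, 68 − 57.8 = 10.2→10, 72 − 61.2 = 10.8→11) → #230A0B

#782325, #230A0B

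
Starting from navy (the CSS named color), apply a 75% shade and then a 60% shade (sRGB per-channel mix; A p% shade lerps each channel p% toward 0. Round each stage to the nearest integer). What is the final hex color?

#00000d

CSS navy is rgb(0, 0, 128).
A 75% shade moves each channel 75% toward 0:
  R: 0 + 0.75×(0−0) = 0 + 0 = 0 → 0
  G: 0 + 0 = 0 → 0
  B: 128 − 96 = 32 → 32
After the shade: rgb(0, 0, 32) = #000020.
Per channel, c → c + 0.6(0 − c):
  R: 0 + 0.6×(0−0) = 0 + 0 = 0 → 0
  G: 0 + 0.6×(0−0) = 0 + 0 = 0 → 0
  B: 32 + 0.6×(0−32) = 32 − 19.2 = 12.8 → 13
rgb(0, 0, 13) = #00000d.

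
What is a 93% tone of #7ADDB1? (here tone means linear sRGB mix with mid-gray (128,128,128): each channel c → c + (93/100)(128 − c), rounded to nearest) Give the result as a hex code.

#7ADDB1 is rgb(122, 221, 177).
A 93% tone moves each channel 93% toward 128:
  R: 122 + 5.58 = 127.58 → 128
  G: 221 + 0.93×(128−221) = 221 − 86.49 = 134.51 → 135
  B: 177 − 45.57 = 131.43 → 131
rgb(128, 135, 131) = #808783.

#808783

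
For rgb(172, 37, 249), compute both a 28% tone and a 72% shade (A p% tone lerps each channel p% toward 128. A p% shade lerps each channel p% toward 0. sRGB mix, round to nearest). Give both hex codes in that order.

28% tone:
  R: 172 + 0.28×(128−172) = 172 − 12.32 = 159.68 → 160
  G: 37 + 25.48 = 62.48 → 62
  B: 249 + 0.28×(128−249) = 249 − 33.88 = 215.12 → 215
  → #a03ed7
72% shade:
  R: 172 + 0.72×(0−172) = 172 − 123.84 = 48.16 → 48
  G: 37 − 26.64 = 10.36 → 10
  B: 249 − 179.28 = 69.72 → 70
  → #300a46

#a03ed7, #300a46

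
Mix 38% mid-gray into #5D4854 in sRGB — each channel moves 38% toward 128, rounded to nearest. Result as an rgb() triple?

#5D4854 is rgb(93, 72, 84).
Lerp each channel 38% toward 128:
  R: 93 + 13.3 = 106.3 → 106
  G: 72 + 0.38×(128−72) = 72 + 21.28 = 93.28 → 93
  B: 84 + 16.72 = 100.72 → 101

rgb(106, 93, 101)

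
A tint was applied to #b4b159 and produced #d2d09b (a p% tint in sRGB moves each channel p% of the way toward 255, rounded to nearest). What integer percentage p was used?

#b4b159 is rgb(180, 177, 89); #d2d09b is rgb(210, 208, 155).
On the B channel (widest range): 155 ≈ 89 + (p/100)(255 − 89), so p ≈ 100×(155 − 89)/(255 − 89) = 6600/166 = 39.76.
p = 40 reproduces all three channels after rounding.

40%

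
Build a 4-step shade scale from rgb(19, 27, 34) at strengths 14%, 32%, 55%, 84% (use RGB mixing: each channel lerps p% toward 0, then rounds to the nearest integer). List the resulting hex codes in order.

14%: (19 − 2.66 = 16.34→16, 27 − 3.78 = 23.22→23, 34 − 4.76 = 29.24→29) → #10171D
32%: (19 − 6.08 = 12.92→13, 27 − 8.64 = 18.36→18, 34 − 10.88 = 23.12→23) → #0D1217
55%: (19 − 10.45 = 8.55→9, 27 − 14.85 = 12.15→12, 34 − 18.7 = 15.3→15) → #090C0F
84%: (19 − 15.96 = 3.04→3, 27 − 22.68 = 4.32→4, 34 − 28.56 = 5.44→5) → #030405

#10171D, #0D1217, #090C0F, #030405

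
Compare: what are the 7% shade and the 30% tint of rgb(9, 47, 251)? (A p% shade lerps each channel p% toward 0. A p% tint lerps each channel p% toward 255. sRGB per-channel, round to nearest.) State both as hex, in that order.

#082CE9, #536DFC

7% shade:
  R: 9 + 0.07×(0−9) = 9 − 0.63 = 8.37 → 8
  G: 47 + 0.07×(0−47) = 47 − 3.29 = 43.71 → 44
  B: 251 + 0.07×(0−251) = 251 − 17.57 = 233.43 → 233
  → #082CE9
30% tint:
  R: 9 + 73.8 = 82.8 → 83
  G: 47 + 62.4 = 109.4 → 109
  B: 251 + 0.3×(255−251) = 251 + 1.2 = 252.2 → 252
  → #536DFC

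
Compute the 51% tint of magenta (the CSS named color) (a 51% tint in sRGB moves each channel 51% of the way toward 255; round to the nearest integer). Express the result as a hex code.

#FF82FF

CSS magenta is rgb(255, 0, 255).
Per channel, c → c + 0.51(255 − c):
  R: 255 + 0 = 255 → 255
  G: 0 + 0.51×(255−0) = 0 + 130.05 = 130.05 → 130
  B: 255 + 0 = 255 → 255
rgb(255, 130, 255) = #FF82FF.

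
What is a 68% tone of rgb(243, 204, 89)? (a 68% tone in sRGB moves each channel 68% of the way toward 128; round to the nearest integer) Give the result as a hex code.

Lerp each channel 68% toward 128:
  R: 243 + 0.68×(128−243) = 243 − 78.2 = 164.8 → 165
  G: 204 + 0.68×(128−204) = 204 − 51.68 = 152.32 → 152
  B: 89 + 26.52 = 115.52 → 116
rgb(165, 152, 116) = #A59874.

#A59874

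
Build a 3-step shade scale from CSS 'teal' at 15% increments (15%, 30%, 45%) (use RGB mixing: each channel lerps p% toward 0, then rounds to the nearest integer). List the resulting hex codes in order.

#006d6d, #005a5a, #004646

CSS teal is rgb(0, 128, 128).
15%: (0→0, 128 − 19.2 = 108.8→109, 128 − 19.2 = 108.8→109) → #006d6d
30%: (0→0, 128 − 38.4 = 89.6→90, 128 − 38.4 = 89.6→90) → #005a5a
45%: (0→0, 128 − 57.6 = 70.4→70, 128 − 57.6 = 70.4→70) → #004646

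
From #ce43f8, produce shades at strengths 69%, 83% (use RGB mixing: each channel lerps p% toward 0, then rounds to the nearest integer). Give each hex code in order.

#ce43f8 is rgb(206, 67, 248).
69%: (206 − 142.14 = 63.86→64, 67 − 46.23 = 20.77→21, 248 − 171.12 = 76.88→77) → #40154d
83%: (206 − 170.98 = 35.02→35, 67 − 55.61 = 11.39→11, 248 − 205.84 = 42.16→42) → #230b2a

#40154d, #230b2a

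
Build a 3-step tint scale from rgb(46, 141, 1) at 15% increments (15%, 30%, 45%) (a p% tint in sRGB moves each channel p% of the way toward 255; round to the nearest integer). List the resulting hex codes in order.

15%: (46 + 31.35 = 77.35→77, 141 + 17.1 = 158.1→158, 1 + 38.1 = 39.1→39) → #4D9E27
30%: (46 + 62.7 = 108.7→109, 141 + 34.2 = 175.2→175, 1 + 76.2 = 77.2→77) → #6DAF4D
45%: (46 + 94.05 = 140.05→140, 141 + 51.3 = 192.3→192, 1 + 114.3 = 115.3→115) → #8CC073

#4D9E27, #6DAF4D, #8CC073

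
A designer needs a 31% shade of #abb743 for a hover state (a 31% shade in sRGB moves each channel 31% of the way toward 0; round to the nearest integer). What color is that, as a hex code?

#abb743 is rgb(171, 183, 67).
A 31% shade moves each channel 31% toward 0:
  R: 171 − 53.01 = 117.99 → 118
  G: 183 − 56.73 = 126.27 → 126
  B: 67 + 0.31×(0−67) = 67 − 20.77 = 46.23 → 46
rgb(118, 126, 46) = #767e2e.

#767e2e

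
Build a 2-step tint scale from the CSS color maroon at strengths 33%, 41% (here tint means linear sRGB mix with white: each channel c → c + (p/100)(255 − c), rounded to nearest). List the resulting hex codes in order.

#aa5454, #b46969

CSS maroon is rgb(128, 0, 0).
33%: (128 + 41.91 = 169.91→170, 0 + 84.15 = 84.15→84, 0 + 84.15 = 84.15→84) → #aa5454
41%: (128 + 52.07 = 180.07→180, 0 + 104.55 = 104.55→105, 0 + 104.55 = 104.55→105) → #b46969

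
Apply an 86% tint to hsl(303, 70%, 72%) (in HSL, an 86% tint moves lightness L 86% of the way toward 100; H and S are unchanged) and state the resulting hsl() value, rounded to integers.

hsl(303, 70%, 96%)

L moves 86% from 72 toward 100: 72 + 24.08 = 96.08 → 96.
H and S are unchanged.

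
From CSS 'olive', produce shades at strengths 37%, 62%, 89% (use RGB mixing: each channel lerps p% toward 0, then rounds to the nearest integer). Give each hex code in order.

CSS olive is rgb(128, 128, 0).
37%: (128 − 47.36 = 80.64→81, 128 − 47.36 = 80.64→81, 0→0) → #515100
62%: (128 − 79.36 = 48.64→49, 128 − 79.36 = 48.64→49, 0→0) → #313100
89%: (128 − 113.92 = 14.08→14, 128 − 113.92 = 14.08→14, 0→0) → #0E0E00

#515100, #313100, #0E0E00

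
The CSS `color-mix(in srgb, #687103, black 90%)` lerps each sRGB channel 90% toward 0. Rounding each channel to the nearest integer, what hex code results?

#0A0B00

#687103 is rgb(104, 113, 3).
Per channel, c → c + 0.9(0 − c):
  R: 104 + 0.9×(0−104) = 104 − 93.6 = 10.4 → 10
  G: 113 − 101.7 = 11.3 → 11
  B: 3 + 0.9×(0−3) = 3 − 2.7 = 0.3 → 0
rgb(10, 11, 0) = #0A0B00.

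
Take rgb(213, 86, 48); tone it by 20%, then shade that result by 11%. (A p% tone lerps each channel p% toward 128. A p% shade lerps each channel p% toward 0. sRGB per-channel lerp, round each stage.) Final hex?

#ae5439

Per channel, c → c + 0.2(128 − c):
  R: 213 + 0.2×(128−213) = 213 − 17 = 196 → 196
  G: 86 + 0.2×(128−86) = 86 + 8.4 = 94.4 → 94
  B: 48 + 0.2×(128−48) = 48 + 16 = 64 → 64
After the tone: rgb(196, 94, 64) = #c45e40.
Per channel, c → c + 0.11(0 − c):
  R: 196 − 21.56 = 174.44 → 174
  G: 94 + 0.11×(0−94) = 94 − 10.34 = 83.66 → 84
  B: 64 − 7.04 = 56.96 → 57
rgb(174, 84, 57) = #ae5439.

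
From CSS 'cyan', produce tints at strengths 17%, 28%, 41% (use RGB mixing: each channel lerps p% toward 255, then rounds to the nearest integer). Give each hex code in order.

#2bffff, #47ffff, #69ffff

CSS cyan is rgb(0, 255, 255).
17%: (0 + 43.35 = 43.35→43, 255→255, 255→255) → #2bffff
28%: (0 + 71.4 = 71.4→71, 255→255, 255→255) → #47ffff
41%: (0 + 104.55 = 104.55→105, 255→255, 255→255) → #69ffff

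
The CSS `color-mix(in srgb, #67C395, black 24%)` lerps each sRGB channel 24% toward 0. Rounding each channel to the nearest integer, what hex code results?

#4E9471

#67C395 is rgb(103, 195, 149).
Per channel, c → c + 0.24(0 − c):
  R: 103 + 0.24×(0−103) = 103 − 24.72 = 78.28 → 78
  G: 195 − 46.8 = 148.2 → 148
  B: 149 + 0.24×(0−149) = 149 − 35.76 = 113.24 → 113
rgb(78, 148, 113) = #4E9471.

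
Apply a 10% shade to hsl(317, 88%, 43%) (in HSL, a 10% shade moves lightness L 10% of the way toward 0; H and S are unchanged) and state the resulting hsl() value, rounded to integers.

L moves 10% from 43 toward 0: 43 − 4.3 = 38.7 → 39.
H and S are unchanged.

hsl(317, 88%, 39%)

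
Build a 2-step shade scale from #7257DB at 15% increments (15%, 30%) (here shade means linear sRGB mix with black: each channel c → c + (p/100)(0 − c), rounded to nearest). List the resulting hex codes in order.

#7257DB is rgb(114, 87, 219).
15%: (114 − 17.1 = 96.9→97, 87 − 13.05 = 73.95→74, 219 − 32.85 = 186.15→186) → #614ABA
30%: (114 − 34.2 = 79.8→80, 87 − 26.1 = 60.9→61, 219 − 65.7 = 153.3→153) → #503D99

#614ABA, #503D99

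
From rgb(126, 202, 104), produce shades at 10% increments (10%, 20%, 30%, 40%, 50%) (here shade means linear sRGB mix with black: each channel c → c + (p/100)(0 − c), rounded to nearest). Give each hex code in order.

#71b65e, #65a253, #588d49, #4c793e, #3f6534

10%: (126 − 12.6 = 113.4→113, 202 − 20.2 = 181.8→182, 104 − 10.4 = 93.6→94) → #71b65e
20%: (126 − 25.2 = 100.8→101, 202 − 40.4 = 161.6→162, 104 − 20.8 = 83.2→83) → #65a253
30%: (126 − 37.8 = 88.2→88, 202 − 60.6 = 141.4→141, 104 − 31.2 = 72.8→73) → #588d49
40%: (126 − 50.4 = 75.6→76, 202 − 80.8 = 121.2→121, 104 − 41.6 = 62.4→62) → #4c793e
50%: (126 − 63 = 63→63, 202 − 101 = 101→101, 104 − 52 = 52→52) → #3f6534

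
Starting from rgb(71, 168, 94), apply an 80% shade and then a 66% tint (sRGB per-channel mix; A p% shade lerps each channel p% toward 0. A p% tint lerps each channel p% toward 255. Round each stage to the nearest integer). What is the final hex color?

#ADB4AF

Lerp each channel 80% toward 0:
  R: 71 − 56.8 = 14.2 → 14
  G: 168 + 0.8×(0−168) = 168 − 134.4 = 33.6 → 34
  B: 94 + 0.8×(0−94) = 94 − 75.2 = 18.8 → 19
After the shade: rgb(14, 34, 19) = #0E2213.
Lerp each channel 66% toward 255:
  R: 14 + 159.06 = 173.06 → 173
  G: 34 + 0.66×(255−34) = 34 + 145.86 = 179.86 → 180
  B: 19 + 155.76 = 174.76 → 175
rgb(173, 180, 175) = #ADB4AF.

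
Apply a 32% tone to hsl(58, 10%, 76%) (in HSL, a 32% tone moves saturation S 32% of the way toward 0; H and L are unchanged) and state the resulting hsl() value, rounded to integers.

S moves 32% from 10 toward 0: 10 − 3.2 = 6.8 → 7.
H and L are unchanged.

hsl(58, 7%, 76%)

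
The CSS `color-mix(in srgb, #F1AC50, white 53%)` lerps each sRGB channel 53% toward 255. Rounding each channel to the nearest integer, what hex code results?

#F1AC50 is rgb(241, 172, 80).
Per channel, c → c + 0.53(255 − c):
  R: 241 + 0.53×(255−241) = 241 + 7.42 = 248.42 → 248
  G: 172 + 43.99 = 215.99 → 216
  B: 80 + 0.53×(255−80) = 80 + 92.75 = 172.75 → 173
rgb(248, 216, 173) = #F8D8AD.

#F8D8AD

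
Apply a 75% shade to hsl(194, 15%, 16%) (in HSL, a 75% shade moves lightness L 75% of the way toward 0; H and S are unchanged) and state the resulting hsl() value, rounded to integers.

hsl(194, 15%, 4%)

L moves 75% from 16 toward 0: 16 − 12 = 4 → 4.
H and S are unchanged.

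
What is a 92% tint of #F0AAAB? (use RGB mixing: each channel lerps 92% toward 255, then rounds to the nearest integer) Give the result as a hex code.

#F0AAAB is rgb(240, 170, 171).
Lerp each channel 92% toward 255:
  R: 240 + 0.92×(255−240) = 240 + 13.8 = 253.8 → 254
  G: 170 + 0.92×(255−170) = 170 + 78.2 = 248.2 → 248
  B: 171 + 0.92×(255−171) = 171 + 77.28 = 248.28 → 248
rgb(254, 248, 248) = #FEF8F8.

#FEF8F8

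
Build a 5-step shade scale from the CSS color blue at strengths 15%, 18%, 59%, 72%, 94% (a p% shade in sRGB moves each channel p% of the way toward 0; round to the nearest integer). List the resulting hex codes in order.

#0000d9, #0000d1, #000069, #000047, #00000f

CSS blue is rgb(0, 0, 255).
15%: (0→0, 0→0, 255 − 38.25 = 216.75→217) → #0000d9
18%: (0→0, 0→0, 255 − 45.9 = 209.1→209) → #0000d1
59%: (0→0, 0→0, 255 − 150.45 = 104.55→105) → #000069
72%: (0→0, 0→0, 255 − 183.6 = 71.4→71) → #000047
94%: (0→0, 0→0, 255 − 239.7 = 15.3→15) → #00000f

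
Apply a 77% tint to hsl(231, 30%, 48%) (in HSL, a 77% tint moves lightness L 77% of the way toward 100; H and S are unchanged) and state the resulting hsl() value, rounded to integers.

hsl(231, 30%, 88%)

L moves 77% from 48 toward 100: 48 + 40.04 = 88.04 → 88.
H and S are unchanged.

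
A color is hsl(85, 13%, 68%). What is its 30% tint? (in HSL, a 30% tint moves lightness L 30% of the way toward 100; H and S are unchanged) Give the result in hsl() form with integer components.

hsl(85, 13%, 78%)

L moves 30% from 68 toward 100: 68 + 9.6 = 77.6 → 78.
H and S are unchanged.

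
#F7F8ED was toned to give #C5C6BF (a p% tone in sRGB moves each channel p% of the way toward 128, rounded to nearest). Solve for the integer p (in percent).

#F7F8ED is rgb(247, 248, 237); #C5C6BF is rgb(197, 198, 191).
On the G channel (widest range): 198 ≈ 248 + (p/100)(128 − 248), so p ≈ 100×(198 − 248)/(128 − 248) = -5000/-120 = 41.67.
p = 42 reproduces all three channels after rounding.

42%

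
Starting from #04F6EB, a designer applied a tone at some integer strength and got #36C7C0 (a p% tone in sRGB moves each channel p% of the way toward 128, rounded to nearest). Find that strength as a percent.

40%

#04F6EB is rgb(4, 246, 235); #36C7C0 is rgb(54, 199, 192).
On the R channel (widest range): 54 ≈ 4 + (p/100)(128 − 4), so p ≈ 100×(54 − 4)/(128 − 4) = 5000/124 = 40.32.
p = 40 reproduces all three channels after rounding.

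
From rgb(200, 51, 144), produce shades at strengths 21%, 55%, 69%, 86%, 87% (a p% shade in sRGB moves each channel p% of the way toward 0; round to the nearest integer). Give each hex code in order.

#9E2872, #5A1741, #3E102D, #1C0714, #1A0713

21%: (200 − 42 = 158→158, 51 − 10.71 = 40.29→40, 144 − 30.24 = 113.76→114) → #9E2872
55%: (200 − 110 = 90→90, 51 − 28.05 = 22.95→23, 144 − 79.2 = 64.8→65) → #5A1741
69%: (200 − 138 = 62→62, 51 − 35.19 = 15.81→16, 144 − 99.36 = 44.64→45) → #3E102D
86%: (200 − 172 = 28→28, 51 − 43.86 = 7.14→7, 144 − 123.84 = 20.16→20) → #1C0714
87%: (200 − 174 = 26→26, 51 − 44.37 = 6.63→7, 144 − 125.28 = 18.72→19) → #1A0713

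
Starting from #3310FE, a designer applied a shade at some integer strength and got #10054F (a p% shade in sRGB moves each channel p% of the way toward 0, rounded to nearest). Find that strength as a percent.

69%

#3310FE is rgb(51, 16, 254); #10054F is rgb(16, 5, 79).
On the B channel (widest range): 79 ≈ 254 + (p/100)(0 − 254), so p ≈ 100×(79 − 254)/(0 − 254) = -17500/-254 = 68.90.
p = 69 reproduces all three channels after rounding.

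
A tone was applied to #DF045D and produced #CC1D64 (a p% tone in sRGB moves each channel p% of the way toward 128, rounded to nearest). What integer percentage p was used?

20%

#DF045D is rgb(223, 4, 93); #CC1D64 is rgb(204, 29, 100).
On the G channel (widest range): 29 ≈ 4 + (p/100)(128 − 4), so p ≈ 100×(29 − 4)/(128 − 4) = 2500/124 = 20.16.
p = 20 reproduces all three channels after rounding.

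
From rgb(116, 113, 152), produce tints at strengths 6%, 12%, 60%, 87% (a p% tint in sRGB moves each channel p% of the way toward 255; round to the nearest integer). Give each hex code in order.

#7C7A9E, #8582A4, #C7C6D6, #EDEDF2

6%: (116 + 8.34 = 124.34→124, 113 + 8.52 = 121.52→122, 152 + 6.18 = 158.18→158) → #7C7A9E
12%: (116 + 16.68 = 132.68→133, 113 + 17.04 = 130.04→130, 152 + 12.36 = 164.36→164) → #8582A4
60%: (116 + 83.4 = 199.4→199, 113 + 85.2 = 198.2→198, 152 + 61.8 = 213.8→214) → #C7C6D6
87%: (116 + 120.93 = 236.93→237, 113 + 123.54 = 236.54→237, 152 + 89.61 = 241.61→242) → #EDEDF2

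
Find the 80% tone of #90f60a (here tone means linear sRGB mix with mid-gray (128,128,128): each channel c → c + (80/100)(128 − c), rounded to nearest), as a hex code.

#90f60a is rgb(144, 246, 10).
Per channel, c → c + 0.8(128 − c):
  R: 144 + 0.8×(128−144) = 144 − 12.8 = 131.2 → 131
  G: 246 + 0.8×(128−246) = 246 − 94.4 = 151.6 → 152
  B: 10 + 94.4 = 104.4 → 104
rgb(131, 152, 104) = #839868.

#839868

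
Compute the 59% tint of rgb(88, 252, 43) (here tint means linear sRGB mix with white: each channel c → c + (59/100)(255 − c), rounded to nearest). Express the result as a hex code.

Per channel, c → c + 0.59(255 − c):
  R: 88 + 0.59×(255−88) = 88 + 98.53 = 186.53 → 187
  G: 252 + 0.59×(255−252) = 252 + 1.77 = 253.77 → 254
  B: 43 + 0.59×(255−43) = 43 + 125.08 = 168.08 → 168
rgb(187, 254, 168) = #BBFEA8.

#BBFEA8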